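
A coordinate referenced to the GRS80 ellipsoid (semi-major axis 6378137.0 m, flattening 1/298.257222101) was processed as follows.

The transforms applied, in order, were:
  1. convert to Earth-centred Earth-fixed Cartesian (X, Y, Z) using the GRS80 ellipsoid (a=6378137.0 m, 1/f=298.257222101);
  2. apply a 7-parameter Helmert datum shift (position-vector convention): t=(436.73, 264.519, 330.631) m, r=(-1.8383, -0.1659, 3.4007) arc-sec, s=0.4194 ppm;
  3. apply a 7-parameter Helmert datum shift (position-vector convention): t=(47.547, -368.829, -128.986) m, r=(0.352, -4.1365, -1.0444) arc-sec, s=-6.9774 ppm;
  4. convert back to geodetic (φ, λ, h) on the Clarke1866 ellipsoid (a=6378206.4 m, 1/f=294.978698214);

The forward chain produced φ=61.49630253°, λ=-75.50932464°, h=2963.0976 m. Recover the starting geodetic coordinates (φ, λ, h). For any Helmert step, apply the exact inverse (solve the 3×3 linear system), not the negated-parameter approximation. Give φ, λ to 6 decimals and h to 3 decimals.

start: φ=61.496303°, λ=-75.509325°, h=2963.098 m
→ ECEF (a=6378206.400, f=1/294.978698214): X=763973.9853, Y=-2956052.7639, Z=5584353.1515
→ Helmert⁻¹: X=764058.7279, Y=-2955691.1591, Z=5584510.8242
→ Helmert⁻¹: X=763577.4330, Y=-2956016.7953, Z=5584150.8921
→ geod (Bowring, a=6378137.000): φ=61.49470000°, λ=-75.51636100°, h=2607.2060 m

φ=61.494700°, λ=-75.516361°, h=2607.206 m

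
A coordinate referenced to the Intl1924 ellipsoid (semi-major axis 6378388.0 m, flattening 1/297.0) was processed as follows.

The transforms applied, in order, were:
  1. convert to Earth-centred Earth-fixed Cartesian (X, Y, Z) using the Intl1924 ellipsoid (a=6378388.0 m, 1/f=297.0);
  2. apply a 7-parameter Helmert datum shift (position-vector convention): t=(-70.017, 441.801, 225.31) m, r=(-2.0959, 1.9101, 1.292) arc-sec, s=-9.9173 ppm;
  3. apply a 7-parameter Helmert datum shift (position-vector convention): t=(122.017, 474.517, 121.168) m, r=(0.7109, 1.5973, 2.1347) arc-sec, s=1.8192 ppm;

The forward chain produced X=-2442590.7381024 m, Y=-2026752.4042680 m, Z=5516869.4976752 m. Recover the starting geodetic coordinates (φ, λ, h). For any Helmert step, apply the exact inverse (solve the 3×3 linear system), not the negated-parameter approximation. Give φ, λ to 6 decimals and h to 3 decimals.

start: X=-2442590.7381, Y=-2026752.4043, Z=5516869.4977 m
→ Helmert⁻¹: X=-2442772.0124, Y=-2027178.9387, Z=5516726.3637
→ Helmert⁻¹: X=-2442790.0069, Y=-2027681.6017, Z=5516512.5381
→ geod (Bowring, a=6378388.000): φ=60.24672200°, λ=-140.30502300°, h=2561.1070 m

φ=60.246722°, λ=-140.305023°, h=2561.107 m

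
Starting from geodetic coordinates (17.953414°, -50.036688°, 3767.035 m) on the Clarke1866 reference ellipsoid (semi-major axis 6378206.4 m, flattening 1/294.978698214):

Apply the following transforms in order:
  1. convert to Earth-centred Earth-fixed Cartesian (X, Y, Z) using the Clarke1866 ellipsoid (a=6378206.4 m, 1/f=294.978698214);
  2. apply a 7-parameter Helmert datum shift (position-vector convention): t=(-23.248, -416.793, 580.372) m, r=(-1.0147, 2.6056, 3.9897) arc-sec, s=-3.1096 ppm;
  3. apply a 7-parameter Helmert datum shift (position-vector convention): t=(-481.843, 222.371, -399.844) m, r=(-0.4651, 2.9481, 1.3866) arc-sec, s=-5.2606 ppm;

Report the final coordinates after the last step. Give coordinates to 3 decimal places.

start: φ=17.953414°, λ=-50.036688°, h=3767.035 m
→ ECEF (a=6378206.400, f=1/294.978698214): X=3900779.2449, Y=-4654817.5956, Z=1954523.2795
→ Helmert 7p (PV): X=3900858.5932, Y=-4655134.8479, Z=1955071.1969
→ Helmert 7p (PV): X=3900415.4662, Y=-4654857.3566, Z=1954615.8108

X=3900415.466 m, Y=-4654857.357 m, Z=1954615.811 m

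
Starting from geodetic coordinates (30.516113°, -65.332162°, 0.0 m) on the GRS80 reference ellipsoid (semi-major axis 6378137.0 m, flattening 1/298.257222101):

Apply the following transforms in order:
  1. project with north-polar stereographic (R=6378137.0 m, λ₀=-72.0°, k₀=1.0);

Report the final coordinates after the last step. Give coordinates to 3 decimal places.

start: φ=30.516113°, λ=-65.332162°, h=0.000 m
→ stereo (R=6378137.0, λ₀=-72.0°): E=846283.2828, N=-7239132.7445

E=846283.283 m, N=-7239132.744 m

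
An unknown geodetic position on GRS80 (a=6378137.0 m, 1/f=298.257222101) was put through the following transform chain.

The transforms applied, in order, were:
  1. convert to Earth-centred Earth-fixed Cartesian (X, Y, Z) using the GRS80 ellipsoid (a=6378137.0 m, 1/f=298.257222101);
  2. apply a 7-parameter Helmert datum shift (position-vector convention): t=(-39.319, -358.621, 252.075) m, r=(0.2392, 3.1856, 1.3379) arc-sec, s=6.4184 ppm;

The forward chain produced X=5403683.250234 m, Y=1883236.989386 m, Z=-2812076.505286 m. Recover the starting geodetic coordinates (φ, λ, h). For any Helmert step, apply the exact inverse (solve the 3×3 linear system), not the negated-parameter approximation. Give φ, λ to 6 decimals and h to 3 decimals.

start: X=5403683.2502, Y=1883236.9894, Z=-2812076.5053 m
→ Helmert⁻¹: X=5403743.5362, Y=1883545.2091, Z=-2812229.2574
→ geod (Bowring, a=6378137.000): φ=-26.32324000°, λ=19.21666600°, h=2309.7670 m

φ=-26.323240°, λ=19.216666°, h=2309.767 m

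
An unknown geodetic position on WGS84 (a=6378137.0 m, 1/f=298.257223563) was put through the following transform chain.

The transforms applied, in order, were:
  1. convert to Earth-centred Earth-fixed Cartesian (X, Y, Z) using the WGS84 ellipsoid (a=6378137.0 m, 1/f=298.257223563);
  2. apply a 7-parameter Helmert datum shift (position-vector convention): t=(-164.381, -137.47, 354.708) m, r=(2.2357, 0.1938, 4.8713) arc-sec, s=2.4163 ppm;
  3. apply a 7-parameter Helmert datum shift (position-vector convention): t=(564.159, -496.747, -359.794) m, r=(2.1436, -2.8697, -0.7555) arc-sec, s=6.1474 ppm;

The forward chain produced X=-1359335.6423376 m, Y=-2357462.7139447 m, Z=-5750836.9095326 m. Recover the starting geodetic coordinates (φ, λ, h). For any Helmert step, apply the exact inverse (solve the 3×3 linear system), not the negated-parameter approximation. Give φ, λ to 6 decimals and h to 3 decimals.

start: X=-1359335.6423, Y=-2357462.7139, Z=-5750836.9095 m
→ Helmert⁻¹: X=-1359962.8119, Y=-2357016.2199, Z=-5750398.3493
→ Helmert⁻¹: X=-1359845.4044, Y=-2356903.2717, Z=-5750714.8930
→ geod (Bowring, a=6378137.000): φ=-64.82637000°, λ=-119.98334500°, h=1340.0390 m

φ=-64.826370°, λ=-119.983345°, h=1340.039 m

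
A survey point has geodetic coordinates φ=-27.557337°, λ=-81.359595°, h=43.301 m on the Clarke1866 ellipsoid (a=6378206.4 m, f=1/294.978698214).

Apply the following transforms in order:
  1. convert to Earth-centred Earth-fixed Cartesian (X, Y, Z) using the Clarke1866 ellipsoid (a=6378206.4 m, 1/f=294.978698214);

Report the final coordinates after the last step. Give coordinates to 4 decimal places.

X=850125.1226 m, Y=-5594504.1814 m, Z=-2932960.5103 m

start: φ=-27.557337°, λ=-81.359595°, h=43.301 m
→ ECEF (a=6378206.400, f=1/294.978698214): X=850125.1226, Y=-5594504.1814, Z=-2932960.5103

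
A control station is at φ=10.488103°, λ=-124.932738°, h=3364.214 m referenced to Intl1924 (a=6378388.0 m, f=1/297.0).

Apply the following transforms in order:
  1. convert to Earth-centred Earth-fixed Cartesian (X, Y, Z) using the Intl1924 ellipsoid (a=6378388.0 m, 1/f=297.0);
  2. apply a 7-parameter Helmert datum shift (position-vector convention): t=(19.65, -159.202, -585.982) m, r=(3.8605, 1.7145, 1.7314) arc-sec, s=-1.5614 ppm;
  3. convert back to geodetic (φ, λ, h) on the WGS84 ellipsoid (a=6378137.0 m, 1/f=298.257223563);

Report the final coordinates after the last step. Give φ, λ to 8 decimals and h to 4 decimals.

start: φ=10.488103°, λ=-124.932738°, h=3364.214 m
→ ECEF (a=6378388.000, f=1/297.0): X=-3593630.1917, Y=-5145080.5808, Z=1154002.0168
→ Helmert 7p (PV): X=-3593552.1503, Y=-5145283.5129, Z=1153347.8073
→ geod (Bowring, a=6378137.000): φ=10.48179587°, λ=-124.93109304°, h=3612.7988 m

φ=10.48179587°, λ=-124.93109304°, h=3612.7988 m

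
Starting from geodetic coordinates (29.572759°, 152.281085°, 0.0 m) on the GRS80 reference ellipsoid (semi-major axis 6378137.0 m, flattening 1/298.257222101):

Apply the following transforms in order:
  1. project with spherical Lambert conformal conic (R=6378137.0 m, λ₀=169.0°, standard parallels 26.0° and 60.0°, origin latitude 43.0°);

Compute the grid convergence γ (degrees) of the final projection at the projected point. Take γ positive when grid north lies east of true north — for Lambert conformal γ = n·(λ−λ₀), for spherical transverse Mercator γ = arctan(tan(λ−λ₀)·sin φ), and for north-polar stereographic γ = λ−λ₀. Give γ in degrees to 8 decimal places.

-11.57932478

start: φ=29.572759°, λ=152.281085°, h=0.000 m
→ into lcc (λ₀=169.0°): φ=29.57275900°, λ−λ₀=-16.71891500°
convergence γ = -11.57932478°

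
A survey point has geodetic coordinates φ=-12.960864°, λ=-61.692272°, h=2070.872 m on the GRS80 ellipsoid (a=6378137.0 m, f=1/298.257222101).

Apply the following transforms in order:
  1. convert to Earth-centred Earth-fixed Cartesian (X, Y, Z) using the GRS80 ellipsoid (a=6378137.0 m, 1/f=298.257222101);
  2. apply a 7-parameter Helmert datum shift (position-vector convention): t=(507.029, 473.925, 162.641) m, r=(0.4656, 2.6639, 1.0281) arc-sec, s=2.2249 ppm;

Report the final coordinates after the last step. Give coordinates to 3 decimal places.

X=2949477.760 m, Y=-5474555.338 m, Z=-1421541.649 m

start: φ=-12.960864°, λ=-61.692272°, h=2070.872 m
→ ECEF (a=6378137.000, f=1/298.257222101): X=2948955.2407, Y=-5475034.9890, Z=-1421650.6828
→ Helmert 7p (PV): X=2949477.7599, Y=-5474555.3376, Z=-1421541.6494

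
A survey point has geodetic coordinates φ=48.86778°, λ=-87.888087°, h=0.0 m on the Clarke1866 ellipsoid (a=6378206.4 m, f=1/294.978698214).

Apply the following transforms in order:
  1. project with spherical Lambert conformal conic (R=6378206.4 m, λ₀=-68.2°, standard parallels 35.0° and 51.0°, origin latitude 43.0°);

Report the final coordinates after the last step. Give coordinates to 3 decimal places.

start: φ=48.867780°, λ=-87.888087°, h=0.000 m
→ lcc (R=6378206.4, λ₀=-68.2°): E=-1421761.8938, N=815813.3295

E=-1421761.894 m, N=815813.329 m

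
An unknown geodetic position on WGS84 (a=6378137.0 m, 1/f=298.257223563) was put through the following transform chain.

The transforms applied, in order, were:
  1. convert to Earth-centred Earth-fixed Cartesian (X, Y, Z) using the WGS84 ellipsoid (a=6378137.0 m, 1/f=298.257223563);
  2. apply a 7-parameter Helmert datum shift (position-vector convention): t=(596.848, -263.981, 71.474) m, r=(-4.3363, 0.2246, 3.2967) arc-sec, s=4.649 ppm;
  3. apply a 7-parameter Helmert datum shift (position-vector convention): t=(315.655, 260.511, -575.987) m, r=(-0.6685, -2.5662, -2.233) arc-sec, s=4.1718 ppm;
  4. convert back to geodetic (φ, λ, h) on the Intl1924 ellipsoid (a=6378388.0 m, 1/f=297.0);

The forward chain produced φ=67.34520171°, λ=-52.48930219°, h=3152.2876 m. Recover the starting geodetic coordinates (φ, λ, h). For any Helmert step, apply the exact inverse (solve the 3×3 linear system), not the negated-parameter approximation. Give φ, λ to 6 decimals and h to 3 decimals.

φ=67.349486°, λ=-52.507162°, h=3519.554 m

start: φ=67.345202°, λ=-52.489302°, h=3152.288 m
→ ECEF (a=6378388.000, f=1/297.0): X=1501018.6497, Y=-1955409.5254, Z=5866392.8507
→ Helmert⁻¹: X=1500790.8979, Y=-1955664.6449, Z=5866919.3520
→ Helmert⁻¹: X=1500149.4322, Y=-1955538.8872, Z=5866781.1254
→ geod (Bowring, a=6378137.000): φ=67.34948600°, λ=-52.50716200°, h=3519.5540 m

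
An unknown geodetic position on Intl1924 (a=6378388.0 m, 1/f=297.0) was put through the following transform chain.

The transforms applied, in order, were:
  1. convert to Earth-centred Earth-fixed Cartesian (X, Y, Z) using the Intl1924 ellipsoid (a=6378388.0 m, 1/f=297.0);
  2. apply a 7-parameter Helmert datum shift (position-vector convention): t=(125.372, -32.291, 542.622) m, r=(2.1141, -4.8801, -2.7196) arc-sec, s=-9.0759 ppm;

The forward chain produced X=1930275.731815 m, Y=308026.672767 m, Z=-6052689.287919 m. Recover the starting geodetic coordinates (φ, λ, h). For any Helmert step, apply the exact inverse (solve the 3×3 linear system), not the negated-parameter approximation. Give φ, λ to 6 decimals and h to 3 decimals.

start: X=1930275.7318, Y=308026.6728, Z=-6052689.2879 m
→ Helmert⁻¹: X=1930020.5983, Y=308025.1637, Z=-6053335.6691
→ geod (Bowring, a=6378388.000): φ=-72.21889900°, λ=9.06775200°, h=2102.1690 m

φ=-72.218899°, λ=9.067752°, h=2102.169 m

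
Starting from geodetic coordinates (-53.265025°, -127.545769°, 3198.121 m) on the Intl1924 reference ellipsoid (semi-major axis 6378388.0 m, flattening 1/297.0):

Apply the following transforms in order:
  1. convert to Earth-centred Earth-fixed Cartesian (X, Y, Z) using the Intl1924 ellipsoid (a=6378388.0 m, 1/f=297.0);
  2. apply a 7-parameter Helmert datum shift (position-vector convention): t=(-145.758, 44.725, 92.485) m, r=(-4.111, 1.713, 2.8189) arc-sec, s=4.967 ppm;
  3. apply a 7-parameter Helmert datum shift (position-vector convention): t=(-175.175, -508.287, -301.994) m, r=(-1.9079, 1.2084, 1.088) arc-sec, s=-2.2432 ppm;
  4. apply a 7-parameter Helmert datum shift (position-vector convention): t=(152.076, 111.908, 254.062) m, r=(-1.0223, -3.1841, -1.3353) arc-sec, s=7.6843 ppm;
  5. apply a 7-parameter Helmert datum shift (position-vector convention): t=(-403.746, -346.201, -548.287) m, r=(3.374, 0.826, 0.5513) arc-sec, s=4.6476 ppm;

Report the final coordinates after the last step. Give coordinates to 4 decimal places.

X=-2331622.2382 m, Y=-3033728.9198 m, Z=-5091423.9314 m

start: φ=-53.265025°, λ=-127.545769°, h=3198.121 m
→ ECEF (a=6378388.000, f=1/297.0): X=-2331046.5529, Y=-3032859.5913, Z=-5090903.8279
→ Helmert 7p (PV): X=-2331204.7202, Y=-3032963.2534, Z=-5090756.8230
→ Helmert 7p (PV): X=-2331388.4917, Y=-3033524.1216, Z=-5091005.6860
→ Helmert 7p (PV): X=-2331195.3789, Y=-3033445.6637, Z=-5090811.6996
→ Helmert 7p (PV): X=-2331622.2382, Y=-3033728.9198, Z=-5091423.9314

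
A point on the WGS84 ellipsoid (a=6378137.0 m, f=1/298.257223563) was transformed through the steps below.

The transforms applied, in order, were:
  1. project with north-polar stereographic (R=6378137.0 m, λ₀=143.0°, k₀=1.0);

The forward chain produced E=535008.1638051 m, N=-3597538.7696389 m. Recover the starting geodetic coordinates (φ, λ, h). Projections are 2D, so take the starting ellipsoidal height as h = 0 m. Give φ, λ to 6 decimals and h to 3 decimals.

start: E=535008.1638, N=-3597538.7696 m
→ stereo⁻¹: φ=58.17189400°, λ=151.45875000°

φ=58.171894°, λ=151.458750°, h=0.000 m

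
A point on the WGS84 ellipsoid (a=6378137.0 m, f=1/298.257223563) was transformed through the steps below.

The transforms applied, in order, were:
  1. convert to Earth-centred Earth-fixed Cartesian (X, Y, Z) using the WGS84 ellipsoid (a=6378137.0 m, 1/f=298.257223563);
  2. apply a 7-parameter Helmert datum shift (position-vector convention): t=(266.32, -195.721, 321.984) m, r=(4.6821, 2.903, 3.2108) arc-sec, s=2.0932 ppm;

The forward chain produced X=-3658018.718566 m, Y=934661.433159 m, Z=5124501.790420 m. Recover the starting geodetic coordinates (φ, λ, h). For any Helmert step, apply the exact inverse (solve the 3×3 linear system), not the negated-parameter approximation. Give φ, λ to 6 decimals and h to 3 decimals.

φ=53.797160°, λ=165.662791°, h=811.847 m

start: X=-3658018.7186, Y=934661.4332, Z=5124501.7904 m
→ Helmert⁻¹: X=-3658334.9433, Y=935028.4586, Z=5124096.3679
→ geod (Bowring, a=6378137.000): φ=53.79716000°, λ=165.66279100°, h=811.8470 m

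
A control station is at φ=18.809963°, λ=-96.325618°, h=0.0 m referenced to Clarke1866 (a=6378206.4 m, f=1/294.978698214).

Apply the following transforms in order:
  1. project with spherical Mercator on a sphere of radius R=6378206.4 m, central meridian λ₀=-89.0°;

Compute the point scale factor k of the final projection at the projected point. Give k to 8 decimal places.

1.05642000

start: φ=18.809963°, λ=-96.325618°, h=0.000 m
→ into merc (λ₀=-89.0°): φ=18.80996300°, λ−λ₀=-7.32561800°
scale k = 1.05642000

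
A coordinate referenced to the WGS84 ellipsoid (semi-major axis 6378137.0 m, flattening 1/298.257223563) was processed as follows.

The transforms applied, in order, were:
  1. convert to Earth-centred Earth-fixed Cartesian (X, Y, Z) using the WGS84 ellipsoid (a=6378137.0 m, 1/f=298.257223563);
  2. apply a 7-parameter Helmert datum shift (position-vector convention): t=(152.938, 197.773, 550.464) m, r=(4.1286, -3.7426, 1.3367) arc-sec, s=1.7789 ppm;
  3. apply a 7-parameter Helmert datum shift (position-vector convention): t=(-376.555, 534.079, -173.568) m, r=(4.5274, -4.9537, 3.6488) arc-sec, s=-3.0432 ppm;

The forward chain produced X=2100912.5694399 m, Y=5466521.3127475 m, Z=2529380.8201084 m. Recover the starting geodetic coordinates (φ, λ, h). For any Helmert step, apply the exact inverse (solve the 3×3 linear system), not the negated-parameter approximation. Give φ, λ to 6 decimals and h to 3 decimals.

start: X=2100912.5694, Y=5466521.3127, Z=2529380.8201 m
→ Helmert⁻¹: X=2101452.9588, Y=5466022.2122, Z=2529391.6409
→ Helmert⁻¹: X=2101377.5864, Y=5465851.7124, Z=2528689.1451
→ geod (Bowring, a=6378137.000): φ=23.49598700°, λ=68.97046200°, h=3763.9760 m

φ=23.495987°, λ=68.970462°, h=3763.976 m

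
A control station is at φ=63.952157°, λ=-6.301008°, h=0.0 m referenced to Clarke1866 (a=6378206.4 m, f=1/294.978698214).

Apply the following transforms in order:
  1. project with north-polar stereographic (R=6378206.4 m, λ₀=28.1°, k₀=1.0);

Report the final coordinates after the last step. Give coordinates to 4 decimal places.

start: φ=63.952157°, λ=-6.301008°, h=0.000 m
→ stereo (R=6378206.4, λ₀=28.1°): E=-1667068.5273, N=-2434600.2958

E=-1667068.5273 m, N=-2434600.2958 m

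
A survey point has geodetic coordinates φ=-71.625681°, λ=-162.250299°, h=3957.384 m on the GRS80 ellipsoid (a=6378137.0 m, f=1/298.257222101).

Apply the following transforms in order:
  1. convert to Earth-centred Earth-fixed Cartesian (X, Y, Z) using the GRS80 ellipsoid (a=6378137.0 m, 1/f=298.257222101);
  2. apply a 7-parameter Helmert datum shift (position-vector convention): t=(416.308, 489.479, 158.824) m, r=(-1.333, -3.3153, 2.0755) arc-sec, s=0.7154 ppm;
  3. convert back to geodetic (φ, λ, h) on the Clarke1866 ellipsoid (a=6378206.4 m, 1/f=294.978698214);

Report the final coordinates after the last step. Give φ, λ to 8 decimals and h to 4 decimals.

start: φ=-71.625681°, λ=-162.250299°, h=3957.384 m
→ ECEF (a=6378137.000, f=1/298.257222101): X=-1921819.7639, Y=-615168.2998, Z=-6034405.1990
→ Helmert 7p (PV): X=-1921301.6495, Y=-614737.5966, Z=-6034277.6059
→ geod (Bowring, a=6378206.400): φ=-71.63190927°, λ=-162.25746359°, h=3784.2027 m

φ=-71.63190927°, λ=-162.25746359°, h=3784.2027 m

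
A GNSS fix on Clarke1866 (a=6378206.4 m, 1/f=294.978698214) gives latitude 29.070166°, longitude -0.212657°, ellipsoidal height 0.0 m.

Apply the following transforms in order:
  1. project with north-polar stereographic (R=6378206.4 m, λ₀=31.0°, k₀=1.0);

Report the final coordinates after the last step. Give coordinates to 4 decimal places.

E=-3888476.9587 m, N=-6417438.7969 m

start: φ=29.070166°, λ=-0.212657°, h=0.000 m
→ stereo (R=6378206.4, λ₀=31.0°): E=-3888476.9587, N=-6417438.7969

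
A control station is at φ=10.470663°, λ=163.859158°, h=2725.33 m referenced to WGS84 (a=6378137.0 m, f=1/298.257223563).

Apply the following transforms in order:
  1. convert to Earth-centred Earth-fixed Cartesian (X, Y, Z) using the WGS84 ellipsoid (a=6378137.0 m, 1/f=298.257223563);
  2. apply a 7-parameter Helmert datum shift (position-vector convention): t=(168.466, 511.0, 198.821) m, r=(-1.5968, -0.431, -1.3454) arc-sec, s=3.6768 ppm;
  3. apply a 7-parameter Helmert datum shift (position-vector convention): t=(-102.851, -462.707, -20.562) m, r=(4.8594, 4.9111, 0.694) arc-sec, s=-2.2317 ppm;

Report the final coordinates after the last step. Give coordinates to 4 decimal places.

X=-6027850.1105 m, Y=1744582.2075 m, Z=1152313.3987 m

start: φ=10.470663°, λ=163.859158°, h=2725.330 m
→ ECEF (a=6378137.000, f=1/298.257223563): X=-6027937.5469, Y=1744530.5828, Z=1151974.9444
→ Helmert 7p (PV): X=-6027782.2724, Y=1745096.2336, Z=1152151.9000
→ Helmert 7p (PV): X=-6027850.1105, Y=1744582.2075, Z=1152313.3987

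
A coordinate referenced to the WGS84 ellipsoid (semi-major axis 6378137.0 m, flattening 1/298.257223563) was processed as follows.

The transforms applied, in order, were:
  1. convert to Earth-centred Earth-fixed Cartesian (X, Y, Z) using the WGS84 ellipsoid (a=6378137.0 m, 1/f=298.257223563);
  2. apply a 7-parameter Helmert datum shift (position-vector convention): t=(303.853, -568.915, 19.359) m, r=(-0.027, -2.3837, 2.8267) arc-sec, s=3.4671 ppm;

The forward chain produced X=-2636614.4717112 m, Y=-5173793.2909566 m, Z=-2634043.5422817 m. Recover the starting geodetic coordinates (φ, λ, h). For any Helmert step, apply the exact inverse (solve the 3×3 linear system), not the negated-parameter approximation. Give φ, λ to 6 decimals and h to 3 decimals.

φ=-24.545693°, λ=-117.010100°, h=1544.962 m

start: X=-2636614.4717, Y=-5173793.2910, Z=-2634043.5423 m
→ Helmert⁻¹: X=-2637010.5167, Y=-5173169.9569, Z=-2634023.9713
→ geod (Bowring, a=6378137.000): φ=-24.54569300°, λ=-117.01010000°, h=1544.9620 m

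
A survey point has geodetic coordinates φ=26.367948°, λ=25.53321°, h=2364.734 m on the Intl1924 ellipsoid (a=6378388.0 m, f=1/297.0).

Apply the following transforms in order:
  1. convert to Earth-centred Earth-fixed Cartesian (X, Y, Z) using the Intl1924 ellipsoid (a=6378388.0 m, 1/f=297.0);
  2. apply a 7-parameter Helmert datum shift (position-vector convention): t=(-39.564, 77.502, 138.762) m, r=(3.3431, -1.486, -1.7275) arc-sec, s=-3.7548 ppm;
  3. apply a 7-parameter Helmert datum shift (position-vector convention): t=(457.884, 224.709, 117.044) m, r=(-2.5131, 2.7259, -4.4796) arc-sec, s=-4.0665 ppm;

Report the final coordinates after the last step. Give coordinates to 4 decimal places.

start: φ=26.367948°, λ=25.533210°, h=2364.734 m
→ ECEF (a=6378388.000, f=1/297.0): X=5161986.1920, Y=2465814.8394, Z=2816732.6226
→ Helmert 7p (PV): X=5161927.6047, Y=2465794.1976, Z=2816937.9622
→ Helmert 7p (PV): X=5162455.2761, Y=2465931.0956, Z=2816945.2910

X=5162455.2761 m, Y=2465931.0956 m, Z=2816945.2910 m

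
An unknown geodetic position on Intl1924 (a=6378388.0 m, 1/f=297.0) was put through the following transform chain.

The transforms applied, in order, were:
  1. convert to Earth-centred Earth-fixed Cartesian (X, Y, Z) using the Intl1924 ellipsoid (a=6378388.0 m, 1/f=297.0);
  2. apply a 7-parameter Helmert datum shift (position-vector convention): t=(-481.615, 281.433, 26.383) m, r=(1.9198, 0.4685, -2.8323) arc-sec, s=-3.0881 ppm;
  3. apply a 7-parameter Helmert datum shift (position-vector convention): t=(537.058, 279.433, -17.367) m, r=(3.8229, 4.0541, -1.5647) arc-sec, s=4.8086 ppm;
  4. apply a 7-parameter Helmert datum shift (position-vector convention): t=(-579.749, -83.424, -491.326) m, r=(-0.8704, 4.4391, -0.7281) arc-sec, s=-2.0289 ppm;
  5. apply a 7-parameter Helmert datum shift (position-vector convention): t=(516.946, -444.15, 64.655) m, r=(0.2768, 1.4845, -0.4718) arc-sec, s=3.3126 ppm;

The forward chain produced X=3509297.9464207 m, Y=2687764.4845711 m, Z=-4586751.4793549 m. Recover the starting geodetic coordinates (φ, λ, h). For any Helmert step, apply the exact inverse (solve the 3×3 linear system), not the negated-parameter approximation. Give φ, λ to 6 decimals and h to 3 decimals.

start: X=3509297.9464, Y=2687764.4846, Z=-4586751.4794 m
→ Helmert⁻¹: X=3508796.2397, Y=2688201.6002, Z=-4586779.2946
→ Helmert⁻¹: X=3509472.3208, Y=2688322.2196, Z=-4586210.4009
→ Helmert⁻¹: X=3508988.1393, Y=2687971.4803, Z=-4586151.8309
→ Helmert⁻¹: X=3509454.1029, Y=2687703.8508, Z=-4586209.4210
→ geod (Bowring, a=6378388.000): φ=-46.24762900°, λ=37.44657900°, h=2492.6660 m

φ=-46.247629°, λ=37.446579°, h=2492.666 m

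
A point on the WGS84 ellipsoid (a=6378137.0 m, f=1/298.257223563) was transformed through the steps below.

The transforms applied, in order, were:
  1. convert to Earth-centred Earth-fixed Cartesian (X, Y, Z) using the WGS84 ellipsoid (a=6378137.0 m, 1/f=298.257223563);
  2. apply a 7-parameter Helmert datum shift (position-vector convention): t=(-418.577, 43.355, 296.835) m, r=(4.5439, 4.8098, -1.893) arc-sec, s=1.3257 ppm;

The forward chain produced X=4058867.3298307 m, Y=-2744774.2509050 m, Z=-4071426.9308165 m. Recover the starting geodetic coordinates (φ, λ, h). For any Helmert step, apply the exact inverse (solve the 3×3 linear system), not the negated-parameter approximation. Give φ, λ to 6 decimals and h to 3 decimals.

start: X=4058867.3298, Y=-2744774.2509, Z=-4071426.9308 m
→ Helmert⁻¹: X=4059400.6595, Y=-2744866.4062, Z=-4071563.2406
→ geod (Bowring, a=6378137.000): φ=-39.91171100°, λ=-34.06558600°, h=1702.1360 m

φ=-39.911711°, λ=-34.065586°, h=1702.136 m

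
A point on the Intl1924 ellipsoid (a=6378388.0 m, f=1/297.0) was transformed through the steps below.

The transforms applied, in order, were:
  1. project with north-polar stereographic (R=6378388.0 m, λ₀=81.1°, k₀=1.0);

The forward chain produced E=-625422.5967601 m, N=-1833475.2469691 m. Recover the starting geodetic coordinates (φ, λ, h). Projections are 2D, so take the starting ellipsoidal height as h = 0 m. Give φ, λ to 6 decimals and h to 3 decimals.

start: E=-625422.5968, N=-1833475.2470 m
→ stereo⁻¹: φ=72.73036900°, λ=62.26481400°

φ=72.730369°, λ=62.264814°, h=0.000 m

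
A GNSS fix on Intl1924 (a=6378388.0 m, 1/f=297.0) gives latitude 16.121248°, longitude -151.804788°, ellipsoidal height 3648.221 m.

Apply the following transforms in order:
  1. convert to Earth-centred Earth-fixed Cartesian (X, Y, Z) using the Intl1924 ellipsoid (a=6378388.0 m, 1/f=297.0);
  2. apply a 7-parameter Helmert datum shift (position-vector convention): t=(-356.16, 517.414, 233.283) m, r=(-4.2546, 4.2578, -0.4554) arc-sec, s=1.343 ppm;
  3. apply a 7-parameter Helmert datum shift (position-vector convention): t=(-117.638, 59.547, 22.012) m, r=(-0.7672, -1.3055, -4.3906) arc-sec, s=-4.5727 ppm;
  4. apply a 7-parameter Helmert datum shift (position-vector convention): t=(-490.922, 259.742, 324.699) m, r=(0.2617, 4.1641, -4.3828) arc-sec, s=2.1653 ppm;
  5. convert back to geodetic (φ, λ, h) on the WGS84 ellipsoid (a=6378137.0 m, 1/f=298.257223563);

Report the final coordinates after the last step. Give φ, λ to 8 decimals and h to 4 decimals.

start: φ=16.121248°, λ=-151.804788°, h=3648.221 m
→ ECEF (a=6378388.000, f=1/297.0): X=-5404975.9297, Y=-2897541.1587, Z=1760655.5957
→ Helmert 7p (PV): X=-5405309.4017, Y=-2896979.3858, Z=1761062.5824
→ Helmert 7p (PV): X=-5405475.1344, Y=-2896784.9835, Z=1761053.1055
→ Helmert 7p (PV): X=-5406003.7607, Y=-2896418.8902, Z=1761487.0690
→ geod (Bowring, a=6378137.000): φ=16.12707995°, λ=-151.81856516°, h=4484.1318 m

φ=16.12707995°, λ=-151.81856516°, h=4484.1318 m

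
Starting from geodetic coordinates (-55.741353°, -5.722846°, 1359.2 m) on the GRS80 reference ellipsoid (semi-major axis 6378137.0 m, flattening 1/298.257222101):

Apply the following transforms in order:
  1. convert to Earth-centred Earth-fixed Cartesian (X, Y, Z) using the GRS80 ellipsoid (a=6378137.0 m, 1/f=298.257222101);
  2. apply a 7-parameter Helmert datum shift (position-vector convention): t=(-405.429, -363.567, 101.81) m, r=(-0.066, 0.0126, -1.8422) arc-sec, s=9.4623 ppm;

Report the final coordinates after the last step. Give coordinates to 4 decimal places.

X=3581130.3901 m, Y=-359324.7668 m, Z=-5249356.3293 m

start: φ=-55.741353°, λ=-5.722846°, h=1359.200 m
→ ECEF (a=6378137.000, f=1/298.257222101): X=3581505.4562, Y=-358924.1363, Z=-5249408.3639
→ Helmert 7p (PV): X=3581130.3901, Y=-359324.7668, Z=-5249356.3293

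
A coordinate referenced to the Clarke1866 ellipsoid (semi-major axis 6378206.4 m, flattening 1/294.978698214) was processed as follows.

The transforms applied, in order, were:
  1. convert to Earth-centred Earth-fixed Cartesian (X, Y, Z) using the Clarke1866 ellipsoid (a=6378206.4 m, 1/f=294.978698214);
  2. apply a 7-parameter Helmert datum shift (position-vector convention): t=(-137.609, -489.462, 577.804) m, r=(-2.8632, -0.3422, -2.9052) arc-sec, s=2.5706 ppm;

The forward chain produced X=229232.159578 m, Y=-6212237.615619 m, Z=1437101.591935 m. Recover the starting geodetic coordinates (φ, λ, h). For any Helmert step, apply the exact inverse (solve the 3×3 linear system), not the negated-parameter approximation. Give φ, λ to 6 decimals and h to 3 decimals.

start: X=229232.1596, Y=-6212237.6156, Z=1437101.5919 m
→ Helmert⁻¹: X=229459.0533, Y=-6211748.8933, Z=1436433.4881
→ geod (Bowring, a=6378206.400): φ=13.09749200°, λ=-87.88448300°, h=2692.6110 m

φ=13.097492°, λ=-87.884483°, h=2692.611 m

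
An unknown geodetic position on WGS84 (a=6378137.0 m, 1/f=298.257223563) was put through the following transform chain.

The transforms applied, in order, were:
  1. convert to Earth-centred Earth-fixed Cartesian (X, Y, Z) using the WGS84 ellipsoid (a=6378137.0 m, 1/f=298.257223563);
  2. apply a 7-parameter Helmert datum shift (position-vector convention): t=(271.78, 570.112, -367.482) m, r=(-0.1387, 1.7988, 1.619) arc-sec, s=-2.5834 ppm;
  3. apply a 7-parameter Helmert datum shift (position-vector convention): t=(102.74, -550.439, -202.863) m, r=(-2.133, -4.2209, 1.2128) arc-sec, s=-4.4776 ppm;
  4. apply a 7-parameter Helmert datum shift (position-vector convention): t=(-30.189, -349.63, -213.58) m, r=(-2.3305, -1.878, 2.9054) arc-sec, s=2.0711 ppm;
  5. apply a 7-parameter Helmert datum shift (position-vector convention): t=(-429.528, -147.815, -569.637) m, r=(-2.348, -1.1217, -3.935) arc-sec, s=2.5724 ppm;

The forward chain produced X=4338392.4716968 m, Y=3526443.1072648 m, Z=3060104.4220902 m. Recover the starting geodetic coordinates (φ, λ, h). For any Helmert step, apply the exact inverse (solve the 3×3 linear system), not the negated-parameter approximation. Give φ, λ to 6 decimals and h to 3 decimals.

start: X=4338392.4717, Y=3526443.1073, Z=3060104.4221 m
→ Helmert⁻¹: X=4338760.2040, Y=3526629.7818, Z=3060682.7361
→ Helmert⁻¹: X=4338858.9546, Y=3526876.4071, Z=3060890.3210
→ Helmert⁻¹: X=4338859.0221, Y=3527385.4743, Z=3061054.5791
→ Helmert⁻¹: X=4338599.4342, Y=3526788.3606, Z=3061470.1777
→ geod (Bowring, a=6378137.000): φ=28.86529200°, λ=39.10719100°, h=1317.0770 m

φ=28.865292°, λ=39.107191°, h=1317.077 m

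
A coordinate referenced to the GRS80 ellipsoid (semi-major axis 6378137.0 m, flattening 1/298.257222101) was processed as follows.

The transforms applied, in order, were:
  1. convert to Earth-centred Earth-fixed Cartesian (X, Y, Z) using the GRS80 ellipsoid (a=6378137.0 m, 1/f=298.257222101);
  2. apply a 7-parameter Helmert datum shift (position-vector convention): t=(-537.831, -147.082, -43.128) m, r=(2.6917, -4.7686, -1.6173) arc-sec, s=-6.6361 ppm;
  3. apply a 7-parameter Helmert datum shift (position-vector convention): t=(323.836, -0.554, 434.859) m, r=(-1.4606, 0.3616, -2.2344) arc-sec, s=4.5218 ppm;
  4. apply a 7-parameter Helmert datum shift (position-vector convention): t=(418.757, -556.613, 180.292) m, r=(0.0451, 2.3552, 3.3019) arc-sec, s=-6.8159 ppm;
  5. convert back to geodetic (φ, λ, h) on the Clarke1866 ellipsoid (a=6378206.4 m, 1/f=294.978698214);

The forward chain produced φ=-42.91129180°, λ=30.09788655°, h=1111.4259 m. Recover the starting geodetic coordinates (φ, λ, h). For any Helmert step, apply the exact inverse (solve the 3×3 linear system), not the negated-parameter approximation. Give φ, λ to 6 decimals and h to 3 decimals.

start: φ=-42.911292°, λ=30.097887°, h=1111.426 m
→ ECEF (a=6378206.400, f=1/294.978698214): X=4048661.6024, Y=2346727.5220, Z=-4320844.5259
→ Helmert⁻¹: X=4048357.3514, Y=2347234.3828, Z=-4321008.5575
→ Helmert⁻¹: X=4047997.3594, Y=2347298.7745, Z=-4321400.1577
→ Helmert⁻¹: X=4048443.7428, Y=2347436.7833, Z=-4321509.9355
→ geod (Bowring, a=6378137.000): φ=-42.91251800°, λ=30.10673700°, h=1646.2850 m

φ=-42.912518°, λ=30.106737°, h=1646.285 m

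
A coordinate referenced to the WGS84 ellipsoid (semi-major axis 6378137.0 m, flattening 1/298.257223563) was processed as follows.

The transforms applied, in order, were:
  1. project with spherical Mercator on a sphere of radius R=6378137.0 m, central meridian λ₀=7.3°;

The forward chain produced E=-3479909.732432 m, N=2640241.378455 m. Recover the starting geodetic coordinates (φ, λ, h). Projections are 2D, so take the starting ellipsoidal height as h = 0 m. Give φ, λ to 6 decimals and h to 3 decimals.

φ=23.067977°, λ=-23.960561°, h=0.000 m

start: E=-3479909.7324, N=2640241.3785 m
→ merc⁻¹: φ=23.06797700°, λ=-23.96056100°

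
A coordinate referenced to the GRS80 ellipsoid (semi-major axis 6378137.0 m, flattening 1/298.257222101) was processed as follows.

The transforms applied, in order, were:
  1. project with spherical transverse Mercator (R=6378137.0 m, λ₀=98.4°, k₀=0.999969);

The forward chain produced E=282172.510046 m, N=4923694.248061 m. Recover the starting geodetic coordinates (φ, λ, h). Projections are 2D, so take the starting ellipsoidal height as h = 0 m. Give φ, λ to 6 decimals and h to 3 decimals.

start: E=282172.5100, N=4923694.2481 m
→ tm⁻¹: φ=44.17714900°, λ=101.93440100°

φ=44.177149°, λ=101.934401°, h=0.000 m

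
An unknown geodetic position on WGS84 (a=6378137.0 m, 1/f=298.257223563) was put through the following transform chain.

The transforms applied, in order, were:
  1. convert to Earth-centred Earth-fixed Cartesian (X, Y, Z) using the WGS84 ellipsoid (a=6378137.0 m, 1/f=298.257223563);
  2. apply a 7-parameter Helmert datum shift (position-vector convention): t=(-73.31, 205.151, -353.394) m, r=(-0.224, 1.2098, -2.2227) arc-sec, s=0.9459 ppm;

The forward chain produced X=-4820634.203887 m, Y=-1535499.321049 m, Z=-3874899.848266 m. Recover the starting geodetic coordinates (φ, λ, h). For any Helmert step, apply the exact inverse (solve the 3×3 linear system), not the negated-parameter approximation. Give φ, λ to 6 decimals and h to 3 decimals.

φ=-37.632235°, λ=-162.328833°, h=2252.366 m

start: X=-4820634.2039, Y=-1535499.3210, Z=-3874899.8483 m
→ Helmert⁻¹: X=-4820517.0595, Y=-1535750.7574, Z=-3874572.7308
→ geod (Bowring, a=6378137.000): φ=-37.63223500°, λ=-162.32883300°, h=2252.3660 m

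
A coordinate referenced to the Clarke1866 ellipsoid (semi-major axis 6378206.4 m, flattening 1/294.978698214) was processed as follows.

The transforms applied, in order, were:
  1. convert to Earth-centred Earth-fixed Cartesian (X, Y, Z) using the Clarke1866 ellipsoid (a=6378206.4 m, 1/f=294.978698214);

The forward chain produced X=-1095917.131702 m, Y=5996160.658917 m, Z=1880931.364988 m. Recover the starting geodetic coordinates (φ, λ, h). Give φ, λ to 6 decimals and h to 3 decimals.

φ=17.258954°, λ=100.357617°, h=2779.361 m

start: X=-1095917.1317, Y=5996160.6589, Z=1880931.3650 m
→ geod (Bowring, a=6378206.400): φ=17.25895400°, λ=100.35761700°, h=2779.3610 m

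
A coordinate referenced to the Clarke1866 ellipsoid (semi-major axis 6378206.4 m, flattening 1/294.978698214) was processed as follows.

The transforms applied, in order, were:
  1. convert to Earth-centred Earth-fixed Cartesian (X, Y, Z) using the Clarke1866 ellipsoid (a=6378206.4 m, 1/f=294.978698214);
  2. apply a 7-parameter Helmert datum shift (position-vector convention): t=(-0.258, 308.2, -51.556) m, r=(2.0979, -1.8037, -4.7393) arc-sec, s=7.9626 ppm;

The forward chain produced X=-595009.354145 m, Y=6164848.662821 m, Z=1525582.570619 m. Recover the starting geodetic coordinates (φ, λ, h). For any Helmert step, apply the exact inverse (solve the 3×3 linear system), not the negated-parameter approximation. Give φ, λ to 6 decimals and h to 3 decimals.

φ=13.928834°, λ=95.514361°, h=1320.510 m

start: X=-595009.3541, Y=6164848.6628, Z=1525582.5706 m
→ Helmert⁻¹: X=-595132.6581, Y=6164493.2196, Z=1525564.4844
→ geod (Bowring, a=6378206.400): φ=13.92883400°, λ=95.51436100°, h=1320.5100 m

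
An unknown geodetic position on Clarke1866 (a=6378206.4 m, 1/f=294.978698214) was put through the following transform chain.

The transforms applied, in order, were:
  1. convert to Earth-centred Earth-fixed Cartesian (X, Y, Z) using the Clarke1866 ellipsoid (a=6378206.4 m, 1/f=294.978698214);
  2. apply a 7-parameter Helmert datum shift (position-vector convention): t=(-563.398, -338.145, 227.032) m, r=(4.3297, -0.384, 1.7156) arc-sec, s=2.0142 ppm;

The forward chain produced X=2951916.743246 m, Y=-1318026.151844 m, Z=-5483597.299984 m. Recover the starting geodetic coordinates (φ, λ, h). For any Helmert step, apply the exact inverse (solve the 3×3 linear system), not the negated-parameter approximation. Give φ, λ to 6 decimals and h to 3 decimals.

φ=-59.646529°, λ=-24.053557°, h=3832.219 m

start: X=2951916.7432, Y=-1318026.1518, Z=-5483597.3000 m
→ Helmert⁻¹: X=2952453.0243, Y=-1317825.0198, Z=-5483791.1206
→ geod (Bowring, a=6378206.400): φ=-59.64652900°, λ=-24.05355700°, h=3832.2190 m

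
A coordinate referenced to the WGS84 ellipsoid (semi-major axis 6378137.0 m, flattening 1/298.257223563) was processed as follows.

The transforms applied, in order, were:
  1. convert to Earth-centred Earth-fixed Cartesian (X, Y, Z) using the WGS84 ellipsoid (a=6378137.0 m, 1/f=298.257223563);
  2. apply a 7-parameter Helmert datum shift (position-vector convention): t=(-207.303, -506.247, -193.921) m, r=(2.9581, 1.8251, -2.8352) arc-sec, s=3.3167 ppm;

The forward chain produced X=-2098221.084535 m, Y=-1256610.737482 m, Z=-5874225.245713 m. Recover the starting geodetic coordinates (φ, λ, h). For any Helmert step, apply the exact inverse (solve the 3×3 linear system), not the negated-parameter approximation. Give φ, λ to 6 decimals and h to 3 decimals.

start: X=-2098221.0845, Y=-1256610.7375, Z=-5874225.2457 m
→ Helmert⁻¹: X=-2097937.5806, Y=-1256213.4023, Z=-5874012.3899
→ geod (Bowring, a=6378137.000): φ=-67.53476100°, λ=-149.08746100°, h=2762.1770 m

φ=-67.534761°, λ=-149.087461°, h=2762.177 m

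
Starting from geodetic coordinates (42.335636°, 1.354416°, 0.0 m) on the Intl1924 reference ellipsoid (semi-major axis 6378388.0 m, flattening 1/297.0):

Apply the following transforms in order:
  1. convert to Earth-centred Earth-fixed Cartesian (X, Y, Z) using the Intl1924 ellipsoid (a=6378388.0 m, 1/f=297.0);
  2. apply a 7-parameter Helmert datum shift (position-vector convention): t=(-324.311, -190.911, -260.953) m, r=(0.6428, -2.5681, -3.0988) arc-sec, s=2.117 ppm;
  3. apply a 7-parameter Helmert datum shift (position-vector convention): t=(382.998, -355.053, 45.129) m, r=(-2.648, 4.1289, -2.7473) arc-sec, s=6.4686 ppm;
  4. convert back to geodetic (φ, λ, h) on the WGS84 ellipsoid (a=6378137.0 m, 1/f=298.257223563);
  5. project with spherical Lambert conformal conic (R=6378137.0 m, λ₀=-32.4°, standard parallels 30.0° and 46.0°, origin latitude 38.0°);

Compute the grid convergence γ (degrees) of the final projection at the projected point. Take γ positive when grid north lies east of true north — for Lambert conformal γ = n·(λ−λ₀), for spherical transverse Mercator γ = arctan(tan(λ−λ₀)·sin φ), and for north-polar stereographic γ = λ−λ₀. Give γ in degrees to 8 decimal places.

20.84474720

start: φ=42.335636°, λ=1.354416°, h=0.000 m
→ ECEF (a=6378388.000, f=1/297.0): X=4720868.7995, Y=111617.4971, Z=4273309.9619
→ Helmert 7p (PV): X=4720502.9545, Y=111342.5814, Z=4273117.1806
→ Helmert 7p (PV): X=4721003.5081, Y=110980.2325, Z=4273094.0281
→ geod (Bowring, a=6378137.000): φ=42.33265490°, λ=1.34664759°, h=152.6656 m
→ into lcc (λ₀=-32.4°): φ=42.33265490°, λ−λ₀=33.74664759°
convergence γ = 20.84474720°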